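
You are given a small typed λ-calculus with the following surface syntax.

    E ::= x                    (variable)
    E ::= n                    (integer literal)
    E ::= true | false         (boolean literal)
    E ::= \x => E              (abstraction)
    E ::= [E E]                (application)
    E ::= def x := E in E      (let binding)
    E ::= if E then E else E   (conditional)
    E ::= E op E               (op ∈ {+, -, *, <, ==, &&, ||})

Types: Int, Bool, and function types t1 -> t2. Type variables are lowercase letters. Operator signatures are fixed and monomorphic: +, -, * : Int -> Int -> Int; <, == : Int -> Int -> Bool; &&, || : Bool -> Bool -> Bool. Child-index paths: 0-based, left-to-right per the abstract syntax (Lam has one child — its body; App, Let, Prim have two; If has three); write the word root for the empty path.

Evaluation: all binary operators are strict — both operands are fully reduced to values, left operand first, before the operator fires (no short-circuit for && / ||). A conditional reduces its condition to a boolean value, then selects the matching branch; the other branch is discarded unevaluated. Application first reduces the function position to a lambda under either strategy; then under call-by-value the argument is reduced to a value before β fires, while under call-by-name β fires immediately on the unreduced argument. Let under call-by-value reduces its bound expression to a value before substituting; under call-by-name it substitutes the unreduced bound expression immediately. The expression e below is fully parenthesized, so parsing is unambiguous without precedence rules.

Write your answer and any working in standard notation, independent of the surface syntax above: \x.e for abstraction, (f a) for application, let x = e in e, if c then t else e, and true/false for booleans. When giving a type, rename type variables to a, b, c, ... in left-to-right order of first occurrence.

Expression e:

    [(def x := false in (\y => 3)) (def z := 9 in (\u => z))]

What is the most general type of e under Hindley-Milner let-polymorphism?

Answer: Int

Derivation:
let x : Bool
\y._ : a -> Int
let z : Int
z : Int
\u._ : b -> Int
  unify a -> Int ~ (b -> Int) -> c
  unify a ~ b -> Int
  unify Int ~ c
_ _ : Int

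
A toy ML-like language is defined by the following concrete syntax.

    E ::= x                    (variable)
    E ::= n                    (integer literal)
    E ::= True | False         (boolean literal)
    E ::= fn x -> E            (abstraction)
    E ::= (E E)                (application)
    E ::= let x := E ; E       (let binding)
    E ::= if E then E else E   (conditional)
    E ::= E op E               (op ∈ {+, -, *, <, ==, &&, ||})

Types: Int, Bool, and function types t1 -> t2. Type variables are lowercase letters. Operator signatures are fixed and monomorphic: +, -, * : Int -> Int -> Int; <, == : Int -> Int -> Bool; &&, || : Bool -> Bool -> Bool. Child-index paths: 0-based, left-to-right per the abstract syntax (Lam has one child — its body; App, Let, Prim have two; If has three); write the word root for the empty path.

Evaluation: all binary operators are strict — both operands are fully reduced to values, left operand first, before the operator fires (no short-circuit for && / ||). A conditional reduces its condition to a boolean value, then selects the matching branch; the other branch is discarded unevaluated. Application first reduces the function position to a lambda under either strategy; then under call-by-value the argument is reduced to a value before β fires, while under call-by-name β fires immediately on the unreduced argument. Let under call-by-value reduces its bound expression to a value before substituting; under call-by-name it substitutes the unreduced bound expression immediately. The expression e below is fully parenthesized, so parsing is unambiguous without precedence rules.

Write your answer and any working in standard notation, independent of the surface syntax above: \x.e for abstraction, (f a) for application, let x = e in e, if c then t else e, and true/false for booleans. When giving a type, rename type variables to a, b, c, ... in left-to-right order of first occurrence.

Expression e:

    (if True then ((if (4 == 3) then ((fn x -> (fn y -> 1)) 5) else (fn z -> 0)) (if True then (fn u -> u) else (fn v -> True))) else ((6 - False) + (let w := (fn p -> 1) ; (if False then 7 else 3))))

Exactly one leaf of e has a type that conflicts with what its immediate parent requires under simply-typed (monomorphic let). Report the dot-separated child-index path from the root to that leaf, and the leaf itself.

Answer: 2.0.1 : false

Working:
  unify Bool ~ Bool
  unify Int ~ Int
  unify Int ~ Int
  unify Bool ~ Bool
\y._ : b -> Int
\x._ : a -> b -> Int
  unify a -> b -> Int ~ Int -> c
  unify a ~ Int
  unify b -> Int ~ c
_ _ : b -> Int
\z._ : d -> Int
  unify b -> Int ~ d -> Int
  unify b ~ d
  unify Int ~ Int
  unify Bool ~ Bool
u : e
\u._ : e -> e
\v._ : f -> Bool
  unify e -> e ~ f -> Bool
  unify e ~ f
  unify f ~ Bool
  unify d -> Int ~ (Bool -> Bool) -> g
  unify d ~ Bool -> Bool
  unify Int ~ g
_ _ : Int
  unify Int ~ Int
  unify Bool ~ Int
  FAIL: mismatch Bool ~ Int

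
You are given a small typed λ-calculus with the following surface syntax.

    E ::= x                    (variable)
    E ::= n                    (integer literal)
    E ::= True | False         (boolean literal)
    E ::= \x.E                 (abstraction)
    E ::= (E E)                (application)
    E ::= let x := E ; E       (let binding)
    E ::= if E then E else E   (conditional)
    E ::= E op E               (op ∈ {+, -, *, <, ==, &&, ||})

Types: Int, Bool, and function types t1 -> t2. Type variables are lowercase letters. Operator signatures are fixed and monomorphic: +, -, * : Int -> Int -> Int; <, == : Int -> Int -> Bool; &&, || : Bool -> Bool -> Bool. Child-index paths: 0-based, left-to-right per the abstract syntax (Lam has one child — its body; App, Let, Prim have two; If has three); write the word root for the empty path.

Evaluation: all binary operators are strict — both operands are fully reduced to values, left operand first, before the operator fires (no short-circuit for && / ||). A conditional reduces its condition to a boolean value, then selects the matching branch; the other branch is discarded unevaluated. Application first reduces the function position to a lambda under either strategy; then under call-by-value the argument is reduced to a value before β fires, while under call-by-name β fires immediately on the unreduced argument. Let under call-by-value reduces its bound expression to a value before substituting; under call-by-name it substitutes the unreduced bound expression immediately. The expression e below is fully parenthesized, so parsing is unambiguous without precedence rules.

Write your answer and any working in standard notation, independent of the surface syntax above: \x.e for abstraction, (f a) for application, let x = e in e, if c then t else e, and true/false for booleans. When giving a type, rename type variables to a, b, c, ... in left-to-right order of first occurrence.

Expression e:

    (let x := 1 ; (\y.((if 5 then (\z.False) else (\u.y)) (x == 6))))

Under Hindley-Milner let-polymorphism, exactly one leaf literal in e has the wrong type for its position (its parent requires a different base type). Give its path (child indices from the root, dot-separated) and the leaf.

Answer: 1.0.0.0 : 5

Derivation:
let x : Int
  unify Int ~ Bool
  FAIL: mismatch Int ~ Bool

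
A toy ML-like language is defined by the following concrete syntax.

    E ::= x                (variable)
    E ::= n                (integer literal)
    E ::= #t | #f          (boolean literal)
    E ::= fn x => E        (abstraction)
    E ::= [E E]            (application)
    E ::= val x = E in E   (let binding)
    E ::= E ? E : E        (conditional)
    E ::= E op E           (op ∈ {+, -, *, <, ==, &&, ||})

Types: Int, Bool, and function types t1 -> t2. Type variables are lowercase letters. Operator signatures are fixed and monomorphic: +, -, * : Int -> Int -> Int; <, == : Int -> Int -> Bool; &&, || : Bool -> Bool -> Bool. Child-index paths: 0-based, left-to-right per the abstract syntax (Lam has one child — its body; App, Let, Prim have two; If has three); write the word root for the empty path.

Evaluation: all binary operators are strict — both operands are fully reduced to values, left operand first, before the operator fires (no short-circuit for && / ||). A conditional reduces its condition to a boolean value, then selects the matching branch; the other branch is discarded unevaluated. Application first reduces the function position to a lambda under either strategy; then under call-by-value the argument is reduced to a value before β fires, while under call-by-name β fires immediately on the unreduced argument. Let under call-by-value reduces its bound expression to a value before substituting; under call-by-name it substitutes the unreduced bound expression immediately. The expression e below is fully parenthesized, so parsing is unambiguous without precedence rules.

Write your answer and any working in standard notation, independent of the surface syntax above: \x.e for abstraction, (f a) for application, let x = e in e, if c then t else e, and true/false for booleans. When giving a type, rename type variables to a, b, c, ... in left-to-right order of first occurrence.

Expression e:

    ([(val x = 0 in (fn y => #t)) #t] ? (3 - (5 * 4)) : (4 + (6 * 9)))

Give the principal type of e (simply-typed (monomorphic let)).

Derivation:
let x : Int
\y._ : a -> Bool
  unify a -> Bool ~ Bool -> b
  unify a ~ Bool
  unify Bool ~ b
_ _ : Bool
  unify Bool ~ Bool
  unify Int ~ Int
  unify Int ~ Int
  unify Int ~ Int
  unify Int ~ Int
  unify Int ~ Int
  unify Int ~ Int
  unify Int ~ Int
  unify Int ~ Int
  unify Int ~ Int

Answer: Int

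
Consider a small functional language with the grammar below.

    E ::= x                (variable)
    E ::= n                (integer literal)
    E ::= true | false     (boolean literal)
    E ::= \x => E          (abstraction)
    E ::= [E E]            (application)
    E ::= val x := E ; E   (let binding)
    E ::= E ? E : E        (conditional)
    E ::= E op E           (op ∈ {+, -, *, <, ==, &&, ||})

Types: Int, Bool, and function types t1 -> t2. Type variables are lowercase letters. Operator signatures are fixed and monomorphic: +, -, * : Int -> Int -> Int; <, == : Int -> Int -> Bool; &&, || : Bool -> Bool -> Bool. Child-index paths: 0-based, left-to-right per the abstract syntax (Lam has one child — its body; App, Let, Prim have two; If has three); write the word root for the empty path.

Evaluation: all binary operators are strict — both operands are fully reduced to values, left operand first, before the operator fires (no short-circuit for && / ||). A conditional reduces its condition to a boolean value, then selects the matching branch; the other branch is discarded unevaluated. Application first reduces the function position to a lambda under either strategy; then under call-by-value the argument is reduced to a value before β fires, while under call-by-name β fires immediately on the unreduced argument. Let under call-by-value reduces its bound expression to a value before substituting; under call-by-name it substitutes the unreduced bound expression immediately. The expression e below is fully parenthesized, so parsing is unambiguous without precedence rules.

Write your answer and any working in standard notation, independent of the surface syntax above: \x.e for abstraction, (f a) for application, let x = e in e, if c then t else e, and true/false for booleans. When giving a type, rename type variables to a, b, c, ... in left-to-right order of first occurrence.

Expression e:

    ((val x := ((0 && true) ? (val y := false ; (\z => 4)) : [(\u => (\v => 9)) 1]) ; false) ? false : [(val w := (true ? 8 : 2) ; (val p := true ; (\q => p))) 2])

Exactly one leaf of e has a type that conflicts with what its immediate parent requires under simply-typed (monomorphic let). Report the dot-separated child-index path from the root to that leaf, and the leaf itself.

Answer: 0.0.0.0 : 0

Derivation:
  unify Int ~ Bool
  FAIL: mismatch Int ~ Bool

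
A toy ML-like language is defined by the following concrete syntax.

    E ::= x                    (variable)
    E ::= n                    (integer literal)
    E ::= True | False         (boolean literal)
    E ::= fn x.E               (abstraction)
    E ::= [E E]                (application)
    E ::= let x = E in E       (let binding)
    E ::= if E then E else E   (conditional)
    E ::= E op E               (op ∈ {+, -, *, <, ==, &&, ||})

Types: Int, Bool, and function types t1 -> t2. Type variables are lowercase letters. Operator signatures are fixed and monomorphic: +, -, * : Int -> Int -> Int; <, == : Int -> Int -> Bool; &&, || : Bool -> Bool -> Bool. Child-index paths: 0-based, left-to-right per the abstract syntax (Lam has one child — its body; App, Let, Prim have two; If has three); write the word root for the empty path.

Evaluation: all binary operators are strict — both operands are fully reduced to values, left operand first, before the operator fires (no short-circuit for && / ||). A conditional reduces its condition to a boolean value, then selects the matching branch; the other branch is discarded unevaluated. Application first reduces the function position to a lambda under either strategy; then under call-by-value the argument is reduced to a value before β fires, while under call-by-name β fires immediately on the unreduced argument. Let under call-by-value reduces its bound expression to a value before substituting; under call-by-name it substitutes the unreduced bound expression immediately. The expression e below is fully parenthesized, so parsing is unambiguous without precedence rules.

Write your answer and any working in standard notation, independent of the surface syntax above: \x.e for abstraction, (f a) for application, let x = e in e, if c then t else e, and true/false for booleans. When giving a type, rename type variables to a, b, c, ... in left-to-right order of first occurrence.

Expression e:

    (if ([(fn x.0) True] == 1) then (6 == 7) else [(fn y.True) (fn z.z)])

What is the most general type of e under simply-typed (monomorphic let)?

Working:
\x._ : a -> Int
  unify a -> Int ~ Bool -> b
  unify a ~ Bool
  unify Int ~ b
_ _ : Int
  unify Int ~ Int
  unify Int ~ Int
  unify Bool ~ Bool
  unify Int ~ Int
  unify Int ~ Int
\y._ : c -> Bool
z : d
\z._ : d -> d
  unify c -> Bool ~ (d -> d) -> e
  unify c ~ d -> d
  unify Bool ~ e
_ _ : Bool
  unify Bool ~ Bool

Answer: Bool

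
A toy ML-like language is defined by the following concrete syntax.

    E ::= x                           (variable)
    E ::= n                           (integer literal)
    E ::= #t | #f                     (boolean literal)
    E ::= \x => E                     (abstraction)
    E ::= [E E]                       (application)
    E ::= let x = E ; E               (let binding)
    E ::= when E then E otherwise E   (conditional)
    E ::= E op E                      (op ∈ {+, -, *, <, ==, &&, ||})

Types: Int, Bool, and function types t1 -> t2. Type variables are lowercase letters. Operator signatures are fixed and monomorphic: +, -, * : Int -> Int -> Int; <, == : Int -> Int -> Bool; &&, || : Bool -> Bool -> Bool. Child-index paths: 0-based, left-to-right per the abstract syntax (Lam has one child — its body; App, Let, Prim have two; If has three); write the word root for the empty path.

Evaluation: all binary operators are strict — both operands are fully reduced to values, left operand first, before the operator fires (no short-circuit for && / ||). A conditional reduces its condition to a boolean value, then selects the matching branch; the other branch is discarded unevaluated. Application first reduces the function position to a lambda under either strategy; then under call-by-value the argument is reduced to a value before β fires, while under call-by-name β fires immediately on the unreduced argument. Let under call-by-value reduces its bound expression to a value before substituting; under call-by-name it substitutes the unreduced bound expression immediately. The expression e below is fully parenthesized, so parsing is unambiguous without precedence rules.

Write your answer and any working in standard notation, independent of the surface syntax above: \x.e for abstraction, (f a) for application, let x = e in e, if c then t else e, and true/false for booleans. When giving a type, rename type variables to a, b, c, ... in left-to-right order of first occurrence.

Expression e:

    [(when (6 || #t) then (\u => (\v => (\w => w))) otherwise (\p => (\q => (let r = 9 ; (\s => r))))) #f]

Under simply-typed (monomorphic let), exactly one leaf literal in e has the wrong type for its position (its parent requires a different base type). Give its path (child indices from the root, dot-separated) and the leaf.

Trace:
  unify Int ~ Bool
  FAIL: mismatch Int ~ Bool

Answer: 0.0.0 : 6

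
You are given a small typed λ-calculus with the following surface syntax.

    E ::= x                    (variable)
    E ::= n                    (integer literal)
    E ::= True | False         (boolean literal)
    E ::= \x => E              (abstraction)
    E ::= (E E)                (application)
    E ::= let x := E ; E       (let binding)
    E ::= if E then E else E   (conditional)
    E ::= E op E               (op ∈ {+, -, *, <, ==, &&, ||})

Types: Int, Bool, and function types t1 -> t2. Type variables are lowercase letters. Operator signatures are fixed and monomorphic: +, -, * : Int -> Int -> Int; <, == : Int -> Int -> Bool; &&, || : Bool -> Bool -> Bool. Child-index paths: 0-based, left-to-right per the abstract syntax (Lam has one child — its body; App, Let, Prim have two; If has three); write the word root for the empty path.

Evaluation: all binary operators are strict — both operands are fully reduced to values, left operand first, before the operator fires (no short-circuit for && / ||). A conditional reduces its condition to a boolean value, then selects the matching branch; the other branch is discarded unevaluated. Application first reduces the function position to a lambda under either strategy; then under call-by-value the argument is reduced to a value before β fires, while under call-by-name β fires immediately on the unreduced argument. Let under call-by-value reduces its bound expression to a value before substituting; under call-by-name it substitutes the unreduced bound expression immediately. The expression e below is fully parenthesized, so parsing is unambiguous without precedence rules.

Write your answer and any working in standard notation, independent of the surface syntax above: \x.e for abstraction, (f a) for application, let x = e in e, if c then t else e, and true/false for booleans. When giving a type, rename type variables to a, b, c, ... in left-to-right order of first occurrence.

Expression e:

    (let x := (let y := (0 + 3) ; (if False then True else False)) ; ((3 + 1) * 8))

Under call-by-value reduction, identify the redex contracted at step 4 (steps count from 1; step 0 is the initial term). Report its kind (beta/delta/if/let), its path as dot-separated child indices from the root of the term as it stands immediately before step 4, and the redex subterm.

Derivation:
step 0: (let x = (let y = (0 + 3) in (if false then true else false)) in ((3 + 1) * 8))
step 1: [delta@0.0] (let x = (let y = 3 in (if false then true else false)) in ((3 + 1) * 8))
step 2: [let@0] (let x = (if false then true else false) in ((3 + 1) * 8))
step 3: [if@0] (let x = false in ((3 + 1) * 8))
step 4: [let@root] ((3 + 1) * 8)

Answer: let at root : (let x = false in ((3 + 1) * 8))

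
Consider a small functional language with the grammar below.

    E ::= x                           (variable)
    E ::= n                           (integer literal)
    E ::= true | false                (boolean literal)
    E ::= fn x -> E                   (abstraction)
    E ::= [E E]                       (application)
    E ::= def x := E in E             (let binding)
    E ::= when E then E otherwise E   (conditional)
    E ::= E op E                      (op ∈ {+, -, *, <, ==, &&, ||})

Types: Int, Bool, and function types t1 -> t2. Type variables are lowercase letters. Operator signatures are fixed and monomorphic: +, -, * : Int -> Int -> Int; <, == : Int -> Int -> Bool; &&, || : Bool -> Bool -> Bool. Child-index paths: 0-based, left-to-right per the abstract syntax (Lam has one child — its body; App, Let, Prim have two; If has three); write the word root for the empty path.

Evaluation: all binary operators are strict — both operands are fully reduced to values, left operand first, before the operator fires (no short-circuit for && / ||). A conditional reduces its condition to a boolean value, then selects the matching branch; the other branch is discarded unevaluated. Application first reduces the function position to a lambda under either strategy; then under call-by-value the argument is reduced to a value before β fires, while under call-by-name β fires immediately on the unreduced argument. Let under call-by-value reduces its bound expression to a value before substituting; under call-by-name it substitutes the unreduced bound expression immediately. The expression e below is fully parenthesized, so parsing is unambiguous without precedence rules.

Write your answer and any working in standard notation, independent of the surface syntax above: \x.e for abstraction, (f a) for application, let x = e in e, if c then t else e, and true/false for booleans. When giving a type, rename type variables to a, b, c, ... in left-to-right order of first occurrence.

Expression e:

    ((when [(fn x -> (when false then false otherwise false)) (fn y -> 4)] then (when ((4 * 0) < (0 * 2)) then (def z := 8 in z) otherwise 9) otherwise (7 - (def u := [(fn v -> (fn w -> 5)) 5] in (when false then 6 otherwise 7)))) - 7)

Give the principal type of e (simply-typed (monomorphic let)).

Answer: Int

Derivation:
  unify Bool ~ Bool
  unify Bool ~ Bool
\x._ : a -> Bool
\y._ : b -> Int
  unify a -> Bool ~ (b -> Int) -> c
  unify a ~ b -> Int
  unify Bool ~ c
_ _ : Bool
  unify Bool ~ Bool
  unify Int ~ Int
  unify Int ~ Int
  unify Int ~ Int
  unify Int ~ Int
  unify Int ~ Int
  unify Int ~ Int
  unify Bool ~ Bool
let z : Int
z : Int
  unify Int ~ Int
  unify Int ~ Int
\w._ : e -> Int
\v._ : d -> e -> Int
  unify d -> e -> Int ~ Int -> f
  unify d ~ Int
  unify e -> Int ~ f
_ _ : e -> Int
let u : e -> Int
  unify Bool ~ Bool
  unify Int ~ Int
  unify Int ~ Int
  unify Int ~ Int
  unify Int ~ Int
  unify Int ~ Int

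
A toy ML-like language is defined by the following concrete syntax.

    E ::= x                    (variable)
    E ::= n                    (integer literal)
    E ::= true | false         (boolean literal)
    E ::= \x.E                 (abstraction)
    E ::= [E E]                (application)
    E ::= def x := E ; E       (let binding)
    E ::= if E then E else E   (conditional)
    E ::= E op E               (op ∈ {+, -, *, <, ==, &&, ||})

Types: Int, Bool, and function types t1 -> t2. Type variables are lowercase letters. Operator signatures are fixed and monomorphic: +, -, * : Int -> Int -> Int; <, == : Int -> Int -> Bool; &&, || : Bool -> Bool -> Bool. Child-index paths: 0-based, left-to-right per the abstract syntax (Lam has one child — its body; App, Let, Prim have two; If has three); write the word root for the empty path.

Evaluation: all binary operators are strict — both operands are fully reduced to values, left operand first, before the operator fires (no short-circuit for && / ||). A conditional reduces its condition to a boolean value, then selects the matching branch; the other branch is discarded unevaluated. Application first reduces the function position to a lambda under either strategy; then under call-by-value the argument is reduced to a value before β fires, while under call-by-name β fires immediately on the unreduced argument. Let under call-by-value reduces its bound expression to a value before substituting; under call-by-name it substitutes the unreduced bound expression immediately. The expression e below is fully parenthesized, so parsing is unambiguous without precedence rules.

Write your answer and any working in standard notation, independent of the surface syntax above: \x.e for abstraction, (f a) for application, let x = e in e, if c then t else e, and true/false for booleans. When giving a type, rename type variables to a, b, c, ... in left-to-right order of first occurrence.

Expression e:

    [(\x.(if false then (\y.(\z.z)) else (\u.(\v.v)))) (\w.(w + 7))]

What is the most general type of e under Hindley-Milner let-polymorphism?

Answer: a -> b -> b

Derivation:
  unify Bool ~ Bool
z : c
\z._ : c -> c
\y._ : b -> c -> c
v : e
\v._ : e -> e
\u._ : d -> e -> e
  unify b -> c -> c ~ d -> e -> e
  unify b ~ d
  unify c -> c ~ e -> e
  unify c ~ e
  unify e ~ e
\x._ : a -> d -> e -> e
w : f
  unify f ~ Int
  unify Int ~ Int
\w._ : Int -> Int
  unify a -> d -> e -> e ~ (Int -> Int) -> g
  unify a ~ Int -> Int
  unify d -> e -> e ~ g
_ _ : d -> e -> e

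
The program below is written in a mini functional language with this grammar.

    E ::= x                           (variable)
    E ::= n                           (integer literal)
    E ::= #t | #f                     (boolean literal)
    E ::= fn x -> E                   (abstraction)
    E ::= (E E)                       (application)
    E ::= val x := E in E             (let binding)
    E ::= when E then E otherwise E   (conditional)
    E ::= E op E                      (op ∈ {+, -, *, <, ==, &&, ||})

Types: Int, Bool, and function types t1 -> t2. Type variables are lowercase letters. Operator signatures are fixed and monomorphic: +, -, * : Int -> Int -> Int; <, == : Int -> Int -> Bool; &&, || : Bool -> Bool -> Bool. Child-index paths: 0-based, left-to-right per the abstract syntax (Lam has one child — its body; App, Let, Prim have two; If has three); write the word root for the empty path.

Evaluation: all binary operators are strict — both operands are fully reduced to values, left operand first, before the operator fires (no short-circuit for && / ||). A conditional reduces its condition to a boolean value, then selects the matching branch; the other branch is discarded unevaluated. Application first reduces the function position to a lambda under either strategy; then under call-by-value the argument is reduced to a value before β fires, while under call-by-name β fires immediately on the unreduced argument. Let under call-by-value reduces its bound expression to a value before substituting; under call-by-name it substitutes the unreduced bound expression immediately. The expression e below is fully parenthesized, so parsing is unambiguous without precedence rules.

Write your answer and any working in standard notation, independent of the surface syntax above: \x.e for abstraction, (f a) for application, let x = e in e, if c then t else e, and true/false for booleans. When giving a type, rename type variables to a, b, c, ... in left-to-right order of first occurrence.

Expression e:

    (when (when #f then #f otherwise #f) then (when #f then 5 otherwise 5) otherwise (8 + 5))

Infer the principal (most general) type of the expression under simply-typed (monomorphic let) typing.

Answer: Int

Derivation:
  unify Bool ~ Bool
  unify Bool ~ Bool
  unify Bool ~ Bool
  unify Bool ~ Bool
  unify Int ~ Int
  unify Int ~ Int
  unify Int ~ Int
  unify Int ~ Int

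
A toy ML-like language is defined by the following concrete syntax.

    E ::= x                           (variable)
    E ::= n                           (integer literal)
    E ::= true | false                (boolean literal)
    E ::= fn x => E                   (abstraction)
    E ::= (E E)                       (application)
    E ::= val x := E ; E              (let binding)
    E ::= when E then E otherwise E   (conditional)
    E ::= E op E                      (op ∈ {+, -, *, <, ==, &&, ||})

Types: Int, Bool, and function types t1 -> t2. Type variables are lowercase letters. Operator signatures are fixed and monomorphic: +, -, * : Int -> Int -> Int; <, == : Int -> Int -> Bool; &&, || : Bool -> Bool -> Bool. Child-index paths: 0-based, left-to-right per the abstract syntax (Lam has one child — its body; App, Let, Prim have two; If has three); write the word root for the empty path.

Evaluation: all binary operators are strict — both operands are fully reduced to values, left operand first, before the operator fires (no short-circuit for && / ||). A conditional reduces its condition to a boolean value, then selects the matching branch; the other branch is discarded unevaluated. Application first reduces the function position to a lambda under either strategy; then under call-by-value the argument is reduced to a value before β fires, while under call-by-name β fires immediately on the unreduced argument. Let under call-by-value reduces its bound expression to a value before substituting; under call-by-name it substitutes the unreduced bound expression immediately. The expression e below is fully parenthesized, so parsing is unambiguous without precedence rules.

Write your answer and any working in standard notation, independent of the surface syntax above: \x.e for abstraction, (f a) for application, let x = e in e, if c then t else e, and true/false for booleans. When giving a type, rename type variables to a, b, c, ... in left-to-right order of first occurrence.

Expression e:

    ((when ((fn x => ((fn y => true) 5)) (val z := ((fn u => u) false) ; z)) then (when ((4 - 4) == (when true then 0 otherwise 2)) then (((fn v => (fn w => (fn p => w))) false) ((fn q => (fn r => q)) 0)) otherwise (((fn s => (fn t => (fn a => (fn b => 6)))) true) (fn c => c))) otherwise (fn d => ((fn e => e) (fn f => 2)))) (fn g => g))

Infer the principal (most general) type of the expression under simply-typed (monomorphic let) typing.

Working:
\y._ : b -> Bool
  unify b -> Bool ~ Int -> c
  unify b ~ Int
  unify Bool ~ c
_ _ : Bool
\x._ : a -> Bool
u : d
\u._ : d -> d
  unify d -> d ~ Bool -> e
  unify d ~ Bool
  unify Bool ~ e
_ _ : Bool
let z : Bool
z : Bool
  unify a -> Bool ~ Bool -> f
  unify a ~ Bool
  unify Bool ~ f
_ _ : Bool
  unify Bool ~ Bool
  unify Int ~ Int
  unify Int ~ Int
  unify Int ~ Int
  unify Bool ~ Bool
  unify Int ~ Int
  unify Int ~ Int
  unify Bool ~ Bool
w : h
\p._ : i -> h
\w._ : h -> i -> h
\v._ : g -> h -> i -> h
  unify g -> h -> i -> h ~ Bool -> j
  unify g ~ Bool
  unify h -> i -> h ~ j
_ _ : h -> i -> h
q : k
\r._ : l -> k
\q._ : k -> l -> k
  unify k -> l -> k ~ Int -> m
  unify k ~ Int
  unify l -> Int ~ m
_ _ : l -> Int
  unify h -> i -> h ~ (l -> Int) -> n
  unify h ~ l -> Int
  unify i -> l -> Int ~ n
_ _ : i -> l -> Int
\b._ : r -> Int
\a._ : q -> r -> Int
\t._ : p -> q -> r -> Int
\s._ : o -> p -> q -> r -> Int
  unify o -> p -> q -> r -> Int ~ Bool -> s
  unify o ~ Bool
  unify p -> q -> r -> Int ~ s
_ _ : p -> q -> r -> Int
c : t
\c._ : t -> t
  unify p -> q -> r -> Int ~ (t -> t) -> u
  unify p ~ t -> t
  unify q -> r -> Int ~ u
_ _ : q -> r -> Int
  unify i -> l -> Int ~ q -> r -> Int
  unify i ~ q
  unify l -> Int ~ r -> Int
  unify l ~ r
  unify Int ~ Int
e : w
\e._ : w -> w
\f._ : x -> Int
  unify w -> w ~ (x -> Int) -> y
  unify w ~ x -> Int
  unify x -> Int ~ y
_ _ : x -> Int
\d._ : v -> x -> Int
  unify q -> r -> Int ~ v -> x -> Int
  unify q ~ v
  unify r -> Int ~ x -> Int
  unify r ~ x
  unify Int ~ Int
g : z
\g._ : z -> z
  unify v -> x -> Int ~ (z -> z) -> t26
  unify v ~ z -> z
  unify x -> Int ~ t26
_ _ : x -> Int

Answer: a -> Int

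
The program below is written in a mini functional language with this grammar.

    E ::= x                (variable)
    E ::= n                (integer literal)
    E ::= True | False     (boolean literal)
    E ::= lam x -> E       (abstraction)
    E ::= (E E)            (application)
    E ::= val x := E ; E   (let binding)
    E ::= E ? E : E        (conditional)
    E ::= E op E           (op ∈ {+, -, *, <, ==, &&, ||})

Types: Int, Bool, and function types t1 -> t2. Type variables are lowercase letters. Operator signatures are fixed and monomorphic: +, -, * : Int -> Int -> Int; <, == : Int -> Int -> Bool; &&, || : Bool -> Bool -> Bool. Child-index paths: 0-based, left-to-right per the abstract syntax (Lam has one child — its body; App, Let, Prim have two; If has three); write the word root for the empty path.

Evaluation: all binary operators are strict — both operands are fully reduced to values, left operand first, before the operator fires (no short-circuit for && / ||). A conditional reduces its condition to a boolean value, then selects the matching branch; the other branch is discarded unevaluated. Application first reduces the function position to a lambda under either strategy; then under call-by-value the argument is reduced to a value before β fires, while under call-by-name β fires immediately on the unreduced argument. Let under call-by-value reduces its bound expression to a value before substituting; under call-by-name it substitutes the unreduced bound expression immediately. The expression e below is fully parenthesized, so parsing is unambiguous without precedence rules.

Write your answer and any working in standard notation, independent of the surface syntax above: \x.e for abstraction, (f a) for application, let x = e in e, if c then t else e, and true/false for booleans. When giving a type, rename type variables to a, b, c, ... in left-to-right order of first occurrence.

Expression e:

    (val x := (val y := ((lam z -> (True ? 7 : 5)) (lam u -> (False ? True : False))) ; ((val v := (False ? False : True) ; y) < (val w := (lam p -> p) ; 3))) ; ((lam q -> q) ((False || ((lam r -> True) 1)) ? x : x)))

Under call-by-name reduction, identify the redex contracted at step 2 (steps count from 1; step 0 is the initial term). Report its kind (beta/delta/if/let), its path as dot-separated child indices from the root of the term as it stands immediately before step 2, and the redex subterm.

Trace:
step 0: (let x = (let y = ((\z.(if true then 7 else 5)) (\u.(if false then true else false))) in ((let v = (if false then false else true) in y) < (let w = (\p.p) in 3))) in ((\q.q) (if (false || ((\r.true) 1)) then x else x)))
step 1: [let@root] ((\q.q) (if (false || ((\r.true) 1)) then (let y = ((\z.(if true then 7 else 5)) (\u.(if false then true else false))) in ((let v = (if false then false else true) in y) < (let w = (\p.p) in 3))) else (let y = ((\z.(if true then 7 else 5)) (\u.(if false then true else false))) in ((let v = (if false then false else true) in y) < (let w = (\p.p) in 3)))))
step 2: [beta@root] (if (false || ((\r.true) 1)) then (let y = ((\z.(if true then 7 else 5)) (\u.(if false then true else false))) in ((let v = (if false then false else true) in y) < (let w = (\p.p) in 3))) else (let y = ((\z.(if true then 7 else 5)) (\u.(if false then true else false))) in ((let v = (if false then false else true) in y) < (let w = (\p.p) in 3))))

Answer: beta at root : ((\q.q) (if (false || ((\r.true) 1)) then (let y = ((\z.(if true then 7 else 5)) (\u.(if false then true else false))) in ((let v = (if false then false else true) in y) < (let w = (\p.p) in 3))) else (let y = ((\z.(if true then 7 else 5)) (\u.(if false then true else false))) in ((let v = (if false then false else true) in y) < (let w = (\p.p) in 3)))))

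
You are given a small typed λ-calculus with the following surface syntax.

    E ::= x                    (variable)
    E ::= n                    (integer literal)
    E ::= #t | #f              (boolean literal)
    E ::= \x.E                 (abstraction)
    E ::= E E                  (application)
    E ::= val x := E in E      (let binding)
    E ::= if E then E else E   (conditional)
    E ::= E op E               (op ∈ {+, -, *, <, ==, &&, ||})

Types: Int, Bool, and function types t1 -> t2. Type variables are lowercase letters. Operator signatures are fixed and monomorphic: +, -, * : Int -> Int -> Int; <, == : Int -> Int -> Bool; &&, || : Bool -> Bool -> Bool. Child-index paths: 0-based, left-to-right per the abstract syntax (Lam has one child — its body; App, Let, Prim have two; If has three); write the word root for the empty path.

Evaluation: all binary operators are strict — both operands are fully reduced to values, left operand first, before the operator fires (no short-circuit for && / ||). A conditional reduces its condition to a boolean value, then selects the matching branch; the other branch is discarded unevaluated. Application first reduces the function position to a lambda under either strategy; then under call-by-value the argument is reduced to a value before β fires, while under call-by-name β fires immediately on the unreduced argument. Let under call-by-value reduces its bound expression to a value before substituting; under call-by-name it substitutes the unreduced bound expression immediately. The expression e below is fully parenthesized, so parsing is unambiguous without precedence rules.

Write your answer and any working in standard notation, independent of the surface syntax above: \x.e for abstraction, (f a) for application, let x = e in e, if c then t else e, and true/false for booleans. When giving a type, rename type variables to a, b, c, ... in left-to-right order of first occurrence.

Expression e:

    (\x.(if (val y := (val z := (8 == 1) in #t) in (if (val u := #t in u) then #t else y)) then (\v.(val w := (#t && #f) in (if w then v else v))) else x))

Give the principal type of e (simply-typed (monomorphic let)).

Working:
  unify Int ~ Int
  unify Int ~ Int
let z : Bool
let y : Bool
let u : Bool
u : Bool
  unify Bool ~ Bool
y : Bool
  unify Bool ~ Bool
  unify Bool ~ Bool
  unify Bool ~ Bool
  unify Bool ~ Bool
let w : Bool
w : Bool
  unify Bool ~ Bool
v : b
v : b
  unify b ~ b
\v._ : b -> b
x : a
  unify b -> b ~ a
\x._ : (b -> b) -> b -> b

Answer: (a -> a) -> a -> a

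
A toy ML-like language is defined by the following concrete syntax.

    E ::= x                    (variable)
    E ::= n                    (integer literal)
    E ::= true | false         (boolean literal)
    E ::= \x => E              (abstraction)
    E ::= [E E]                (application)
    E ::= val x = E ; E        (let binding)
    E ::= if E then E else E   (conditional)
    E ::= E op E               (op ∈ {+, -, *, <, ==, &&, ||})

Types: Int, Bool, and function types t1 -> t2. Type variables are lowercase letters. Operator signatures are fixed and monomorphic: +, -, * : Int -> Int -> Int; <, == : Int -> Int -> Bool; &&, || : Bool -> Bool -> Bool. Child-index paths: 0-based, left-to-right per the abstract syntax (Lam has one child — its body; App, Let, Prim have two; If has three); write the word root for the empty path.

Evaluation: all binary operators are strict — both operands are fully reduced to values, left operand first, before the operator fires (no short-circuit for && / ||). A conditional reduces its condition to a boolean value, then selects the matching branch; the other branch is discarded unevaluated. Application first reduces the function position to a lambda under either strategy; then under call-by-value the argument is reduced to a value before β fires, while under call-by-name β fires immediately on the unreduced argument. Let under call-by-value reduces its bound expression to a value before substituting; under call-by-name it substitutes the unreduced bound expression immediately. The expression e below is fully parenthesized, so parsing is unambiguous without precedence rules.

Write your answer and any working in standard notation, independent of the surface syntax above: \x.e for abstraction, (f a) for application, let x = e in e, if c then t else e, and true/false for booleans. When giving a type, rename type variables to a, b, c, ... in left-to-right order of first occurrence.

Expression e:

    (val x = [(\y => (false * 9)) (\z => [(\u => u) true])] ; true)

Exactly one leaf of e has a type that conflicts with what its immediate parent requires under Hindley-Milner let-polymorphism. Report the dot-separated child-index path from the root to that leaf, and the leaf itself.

Derivation:
  unify Bool ~ Int
  FAIL: mismatch Bool ~ Int

Answer: 0.0.0.0 : false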